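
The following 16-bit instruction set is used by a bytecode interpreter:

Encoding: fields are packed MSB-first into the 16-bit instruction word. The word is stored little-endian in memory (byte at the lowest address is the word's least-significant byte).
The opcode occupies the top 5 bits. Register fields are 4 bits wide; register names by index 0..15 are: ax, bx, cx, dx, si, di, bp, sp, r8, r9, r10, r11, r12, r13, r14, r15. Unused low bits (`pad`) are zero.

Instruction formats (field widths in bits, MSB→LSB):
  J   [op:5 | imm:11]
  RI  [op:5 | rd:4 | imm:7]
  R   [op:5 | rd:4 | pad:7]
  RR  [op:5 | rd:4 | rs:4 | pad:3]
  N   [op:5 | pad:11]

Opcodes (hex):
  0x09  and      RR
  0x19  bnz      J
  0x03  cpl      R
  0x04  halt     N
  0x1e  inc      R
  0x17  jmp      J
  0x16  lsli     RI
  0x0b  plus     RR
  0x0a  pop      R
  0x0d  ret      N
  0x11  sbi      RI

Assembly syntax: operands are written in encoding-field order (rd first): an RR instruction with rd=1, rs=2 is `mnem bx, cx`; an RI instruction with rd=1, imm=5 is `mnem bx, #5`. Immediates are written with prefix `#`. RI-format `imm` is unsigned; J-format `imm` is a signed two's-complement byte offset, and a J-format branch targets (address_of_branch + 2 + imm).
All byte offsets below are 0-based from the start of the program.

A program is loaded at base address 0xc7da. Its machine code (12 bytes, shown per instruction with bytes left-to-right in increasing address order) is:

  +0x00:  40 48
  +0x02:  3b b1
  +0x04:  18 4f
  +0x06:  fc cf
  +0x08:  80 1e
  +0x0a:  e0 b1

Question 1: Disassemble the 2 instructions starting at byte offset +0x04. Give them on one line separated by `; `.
@+04  little-endian(18 4f) = 0x4f18
  opcode bits[15:11]=0x9: and/RR
  rd: (w>>7)&0xf=0xe → r14
  rs: (w>>3)&0xf=0x3 → dx
@+06  little-endian(fc cf) = 0xcffc
  opcode bits[15:11]=0x19: bnz/J
  imm: (w>>0)&0x7ff=0x7fc (s11→-4) → #-4

and r14, dx; bnz #-4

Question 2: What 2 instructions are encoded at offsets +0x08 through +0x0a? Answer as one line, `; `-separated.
cpl r13; lsli dx, #96

[08] 80 1e → 0x1e80
  opcode bits[15:11]=0x3: cpl/R
  [10:7] rd=13 = r13
[0a] e0 b1 → 0xb1e0
  opcode bits[15:11]=0x16: lsli/RI
  [10:7] rd=3 = dx
  [6:0] imm=96 = #96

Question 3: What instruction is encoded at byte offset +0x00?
[00] 40 48 → 0x4840
  top 5b → 0x9 → and [RR]
  rd: (w>>7)&0xf=0x0 → ax
  rs: (w>>3)&0xf=0x8 → r8

and ax, r8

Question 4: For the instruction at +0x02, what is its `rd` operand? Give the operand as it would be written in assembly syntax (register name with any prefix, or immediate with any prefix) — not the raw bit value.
cx

+0x02: 3b b1 ⇒ word 0xb13b (little)
  top 5b → 0x16 → lsli [RI]
  [10:7] rd=2 = cx
  [6:0] imm=59 = #59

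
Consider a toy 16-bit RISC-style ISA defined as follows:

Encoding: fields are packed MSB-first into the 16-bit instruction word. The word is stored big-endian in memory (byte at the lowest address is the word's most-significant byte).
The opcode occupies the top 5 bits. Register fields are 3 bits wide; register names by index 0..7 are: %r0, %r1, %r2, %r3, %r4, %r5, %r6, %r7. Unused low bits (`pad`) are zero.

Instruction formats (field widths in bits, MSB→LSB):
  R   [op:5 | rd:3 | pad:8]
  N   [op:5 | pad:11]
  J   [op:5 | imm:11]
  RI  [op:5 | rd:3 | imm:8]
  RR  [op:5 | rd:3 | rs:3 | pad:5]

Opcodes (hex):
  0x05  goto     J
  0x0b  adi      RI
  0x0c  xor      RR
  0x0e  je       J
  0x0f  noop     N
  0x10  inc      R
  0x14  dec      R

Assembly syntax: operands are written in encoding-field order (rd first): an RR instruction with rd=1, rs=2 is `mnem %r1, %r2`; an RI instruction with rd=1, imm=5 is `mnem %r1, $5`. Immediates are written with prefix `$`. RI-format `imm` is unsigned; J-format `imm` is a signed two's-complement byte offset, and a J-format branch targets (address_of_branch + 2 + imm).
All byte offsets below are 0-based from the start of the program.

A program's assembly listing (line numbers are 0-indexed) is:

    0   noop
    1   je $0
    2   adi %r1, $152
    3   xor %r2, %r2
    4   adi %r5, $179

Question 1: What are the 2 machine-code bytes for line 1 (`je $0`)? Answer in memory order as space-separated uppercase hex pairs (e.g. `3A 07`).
70 00

1. je fields op=0xe:5|imm=0:11 → word 7000h → 70 00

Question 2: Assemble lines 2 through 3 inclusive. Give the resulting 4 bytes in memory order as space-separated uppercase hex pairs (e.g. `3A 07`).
59 98 62 40

2. adi fields op=0xb:5|rd=1:3|imm=152:8 → word 5998h → 59 98
3. xor fields op=0xc:5|rd=2:3|rs=2:3|pad=0:5 → word 6240h → 62 40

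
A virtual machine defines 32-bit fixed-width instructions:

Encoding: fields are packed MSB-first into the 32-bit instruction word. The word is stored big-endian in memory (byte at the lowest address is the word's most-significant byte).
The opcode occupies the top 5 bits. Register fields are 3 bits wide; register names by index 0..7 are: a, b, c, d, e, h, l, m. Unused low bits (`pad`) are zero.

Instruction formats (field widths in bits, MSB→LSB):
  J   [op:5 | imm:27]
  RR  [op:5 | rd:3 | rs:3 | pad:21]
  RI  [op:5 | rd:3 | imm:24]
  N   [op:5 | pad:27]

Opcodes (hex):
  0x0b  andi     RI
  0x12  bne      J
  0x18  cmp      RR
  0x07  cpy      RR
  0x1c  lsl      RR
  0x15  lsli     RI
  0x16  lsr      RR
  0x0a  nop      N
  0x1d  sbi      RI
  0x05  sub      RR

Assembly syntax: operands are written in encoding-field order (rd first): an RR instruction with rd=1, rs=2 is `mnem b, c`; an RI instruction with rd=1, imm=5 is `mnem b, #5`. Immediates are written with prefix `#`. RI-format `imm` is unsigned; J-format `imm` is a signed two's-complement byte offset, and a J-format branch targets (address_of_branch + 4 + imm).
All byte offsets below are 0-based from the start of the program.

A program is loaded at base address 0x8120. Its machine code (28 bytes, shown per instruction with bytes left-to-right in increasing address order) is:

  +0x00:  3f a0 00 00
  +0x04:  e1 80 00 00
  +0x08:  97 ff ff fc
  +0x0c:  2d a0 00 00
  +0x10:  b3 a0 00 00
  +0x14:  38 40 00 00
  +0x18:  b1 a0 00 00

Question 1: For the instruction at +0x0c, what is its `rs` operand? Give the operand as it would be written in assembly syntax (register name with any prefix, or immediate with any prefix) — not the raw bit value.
@+0c  big-endian(2d a0 00 00) = 0x2da00000
  op=0x2da00000>>27=0x5 ⇒ sub (RR)
  rd: (w>>24)&0x7=0x5 → h
  rs: (w>>21)&0x7=0x5 → h

h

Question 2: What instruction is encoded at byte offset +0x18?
lsr b, h

@+18  big-endian(b1 a0 00 00) = 0xb1a00000
  top 5b → 0x16 → lsr [RR]
  rd@[26:24]=0x1 ⇒ b
  rs@[23:21]=0x5 ⇒ h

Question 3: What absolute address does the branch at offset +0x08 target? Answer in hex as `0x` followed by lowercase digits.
0x8128

off 0x08: read 97 ff ff fc as big → 0x97fffffc
  top 5b → 0x12 → bne [J]
  [26:0] imm=134217724 (s27→-4) = #-4
  target = base 0x8120 + off 0x08 + 4 + imm -4 = 0x8128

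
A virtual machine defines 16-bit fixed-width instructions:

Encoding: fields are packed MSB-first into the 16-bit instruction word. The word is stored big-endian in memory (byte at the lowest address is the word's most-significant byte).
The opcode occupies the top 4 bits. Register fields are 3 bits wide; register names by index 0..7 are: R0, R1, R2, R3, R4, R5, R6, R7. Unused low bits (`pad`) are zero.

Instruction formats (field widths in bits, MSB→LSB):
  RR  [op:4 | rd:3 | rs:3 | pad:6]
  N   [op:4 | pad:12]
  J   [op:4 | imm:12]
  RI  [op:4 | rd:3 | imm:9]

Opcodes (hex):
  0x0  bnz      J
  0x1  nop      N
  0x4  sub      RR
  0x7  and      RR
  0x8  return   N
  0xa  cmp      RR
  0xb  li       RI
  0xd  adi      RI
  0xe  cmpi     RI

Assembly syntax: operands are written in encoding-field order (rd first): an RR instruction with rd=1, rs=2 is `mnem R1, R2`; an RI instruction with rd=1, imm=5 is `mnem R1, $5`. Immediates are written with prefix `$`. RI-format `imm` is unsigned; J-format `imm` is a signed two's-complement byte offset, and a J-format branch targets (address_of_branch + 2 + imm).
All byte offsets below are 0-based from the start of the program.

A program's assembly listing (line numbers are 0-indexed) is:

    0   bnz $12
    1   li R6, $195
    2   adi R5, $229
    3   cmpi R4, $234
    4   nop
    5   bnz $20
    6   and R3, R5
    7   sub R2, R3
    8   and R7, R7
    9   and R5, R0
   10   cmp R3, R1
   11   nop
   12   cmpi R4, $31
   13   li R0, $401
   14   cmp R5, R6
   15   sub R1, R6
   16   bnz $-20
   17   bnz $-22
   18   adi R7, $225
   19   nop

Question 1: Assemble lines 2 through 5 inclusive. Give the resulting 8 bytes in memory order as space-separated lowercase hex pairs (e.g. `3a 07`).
line 2 (adi): pack op=0xd:4|rd=5:3|imm=229:9 = 0xdae5; big→ da e5
line 3 (cmpi): pack op=0xe:4|rd=4:3|imm=234:9 = 0xe8ea; big→ e8 ea
line 4 (nop): pack op=0x1:4|pad=0:12 = 0x1000; big→ 10 00
line 5 (bnz): pack op=0x0:4|imm=20:12 = 0x0014; big→ 00 14

da e5 e8 ea 10 00 00 14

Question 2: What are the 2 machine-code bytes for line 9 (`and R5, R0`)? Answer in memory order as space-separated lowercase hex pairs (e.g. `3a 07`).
9. and fields op=0x7:4|rd=5:3|rs=0:3|pad=0:6 → word 7a00h → 7a 00

7a 00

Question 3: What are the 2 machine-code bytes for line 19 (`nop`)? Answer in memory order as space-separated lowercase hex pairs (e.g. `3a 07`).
L19: nop op=0x1:4|pad=0:12 ⇒ 0x1000 ⇒ big 10 00

10 00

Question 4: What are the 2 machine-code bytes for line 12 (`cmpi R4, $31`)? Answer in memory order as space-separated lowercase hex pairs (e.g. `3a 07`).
L12: cmpi op=0xe:4|rd=4:3|imm=31:9 ⇒ 0xe81f ⇒ big e8 1f

e8 1f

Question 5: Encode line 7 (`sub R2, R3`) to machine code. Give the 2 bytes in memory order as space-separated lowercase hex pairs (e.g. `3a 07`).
44 c0

L7: sub op=0x4:4|rd=2:3|rs=3:3|pad=0:6 ⇒ 0x44c0 ⇒ big 44 c0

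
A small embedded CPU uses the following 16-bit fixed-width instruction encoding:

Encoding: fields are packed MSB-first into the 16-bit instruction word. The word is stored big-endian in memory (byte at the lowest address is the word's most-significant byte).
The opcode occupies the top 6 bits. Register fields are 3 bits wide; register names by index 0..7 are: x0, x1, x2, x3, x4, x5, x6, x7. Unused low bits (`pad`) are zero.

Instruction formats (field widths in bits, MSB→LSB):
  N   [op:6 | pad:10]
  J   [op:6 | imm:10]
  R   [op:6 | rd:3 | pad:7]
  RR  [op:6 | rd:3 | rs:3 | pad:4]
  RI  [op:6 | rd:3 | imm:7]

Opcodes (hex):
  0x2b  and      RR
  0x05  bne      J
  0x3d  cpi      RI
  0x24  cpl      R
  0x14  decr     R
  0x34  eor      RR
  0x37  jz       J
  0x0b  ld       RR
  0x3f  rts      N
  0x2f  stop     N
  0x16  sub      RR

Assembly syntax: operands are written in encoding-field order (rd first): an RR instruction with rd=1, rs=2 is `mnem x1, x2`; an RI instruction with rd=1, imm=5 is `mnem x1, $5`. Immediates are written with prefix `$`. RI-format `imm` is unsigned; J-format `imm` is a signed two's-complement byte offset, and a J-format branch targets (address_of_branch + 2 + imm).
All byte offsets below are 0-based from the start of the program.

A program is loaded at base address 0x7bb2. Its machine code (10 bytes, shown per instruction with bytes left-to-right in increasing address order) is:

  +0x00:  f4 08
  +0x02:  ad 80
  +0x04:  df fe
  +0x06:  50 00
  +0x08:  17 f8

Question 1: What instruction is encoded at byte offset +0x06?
off 0x06: read 50 00 as big → 0x5000
  op=0x5000>>10=0x14 ⇒ decr (R)
  rd: (w>>7)&0x7=0x0 → x0

decr x0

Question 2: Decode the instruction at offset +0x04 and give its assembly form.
jz $-2

[04] df fe → 0xdffe
  top 6b → 0x37 → jz [J]
  imm@[9:0]=0x3fe (s10→-2) ⇒ $-2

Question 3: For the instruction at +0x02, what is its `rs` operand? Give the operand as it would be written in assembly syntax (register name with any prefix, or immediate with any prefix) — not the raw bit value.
x0

@+02  big-endian(ad 80) = 0xad80
  opcode bits[15:10]=0x2b: and/RR
  [9:7] rd=3 = x3
  [6:4] rs=0 = x0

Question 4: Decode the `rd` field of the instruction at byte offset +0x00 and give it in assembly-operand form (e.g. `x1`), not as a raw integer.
off 0x00: read f4 08 as big → 0xf408
  top 6b → 0x3d → cpi [RI]
  rd@[9:7]=0x0 ⇒ x0
  imm@[6:0]=0x8 ⇒ $8

x0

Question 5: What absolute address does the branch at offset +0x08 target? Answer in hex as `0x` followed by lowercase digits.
+0x08: 17 f8 ⇒ word 0x17f8 (big)
  opcode bits[15:10]=0x5: bne/J
  [9:0] imm=1016 (s10→-8) = $-8
  target = base 0x7bb2 + off 0x08 + 2 + imm -8 = 0x7bb4

0x7bb4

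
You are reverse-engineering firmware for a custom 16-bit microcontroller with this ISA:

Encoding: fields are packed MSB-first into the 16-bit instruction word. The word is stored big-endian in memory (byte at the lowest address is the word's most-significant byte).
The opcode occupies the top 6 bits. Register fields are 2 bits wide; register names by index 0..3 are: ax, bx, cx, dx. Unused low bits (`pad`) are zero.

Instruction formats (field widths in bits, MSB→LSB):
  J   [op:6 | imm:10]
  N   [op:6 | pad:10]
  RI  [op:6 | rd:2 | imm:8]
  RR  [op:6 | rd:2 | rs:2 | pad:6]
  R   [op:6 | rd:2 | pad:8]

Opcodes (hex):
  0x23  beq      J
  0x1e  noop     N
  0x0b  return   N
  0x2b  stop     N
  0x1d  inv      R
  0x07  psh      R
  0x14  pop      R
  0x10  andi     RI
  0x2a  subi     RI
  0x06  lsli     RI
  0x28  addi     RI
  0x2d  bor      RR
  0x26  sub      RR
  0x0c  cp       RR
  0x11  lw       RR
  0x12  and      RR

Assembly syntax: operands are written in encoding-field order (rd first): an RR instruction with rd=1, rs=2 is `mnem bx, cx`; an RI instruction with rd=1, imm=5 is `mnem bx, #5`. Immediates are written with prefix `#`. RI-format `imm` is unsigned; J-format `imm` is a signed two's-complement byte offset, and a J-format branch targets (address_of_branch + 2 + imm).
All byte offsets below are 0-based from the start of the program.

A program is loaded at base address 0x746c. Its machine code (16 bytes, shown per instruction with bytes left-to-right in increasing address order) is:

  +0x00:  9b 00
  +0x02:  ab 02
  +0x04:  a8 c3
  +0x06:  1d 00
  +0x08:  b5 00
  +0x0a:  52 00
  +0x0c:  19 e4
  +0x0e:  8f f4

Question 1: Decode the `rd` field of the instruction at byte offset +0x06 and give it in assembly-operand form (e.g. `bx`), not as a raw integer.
bx

off 0x06: read 1d 00 as big → 0x1d00
  top 6b → 0x7 → psh [R]
  rd: (w>>8)&0x3=0x1 → bx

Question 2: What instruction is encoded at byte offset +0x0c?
+0x0c: 19 e4 ⇒ word 0x19e4 (big)
  top 6b → 0x6 → lsli [RI]
  [9:8] rd=1 = bx
  [7:0] imm=228 = #228

lsli bx, #228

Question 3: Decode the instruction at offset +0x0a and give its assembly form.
pop cx

@+0a  big-endian(52 00) = 0x5200
  op=0x5200>>10=0x14 ⇒ pop (R)
  [9:8] rd=2 = cx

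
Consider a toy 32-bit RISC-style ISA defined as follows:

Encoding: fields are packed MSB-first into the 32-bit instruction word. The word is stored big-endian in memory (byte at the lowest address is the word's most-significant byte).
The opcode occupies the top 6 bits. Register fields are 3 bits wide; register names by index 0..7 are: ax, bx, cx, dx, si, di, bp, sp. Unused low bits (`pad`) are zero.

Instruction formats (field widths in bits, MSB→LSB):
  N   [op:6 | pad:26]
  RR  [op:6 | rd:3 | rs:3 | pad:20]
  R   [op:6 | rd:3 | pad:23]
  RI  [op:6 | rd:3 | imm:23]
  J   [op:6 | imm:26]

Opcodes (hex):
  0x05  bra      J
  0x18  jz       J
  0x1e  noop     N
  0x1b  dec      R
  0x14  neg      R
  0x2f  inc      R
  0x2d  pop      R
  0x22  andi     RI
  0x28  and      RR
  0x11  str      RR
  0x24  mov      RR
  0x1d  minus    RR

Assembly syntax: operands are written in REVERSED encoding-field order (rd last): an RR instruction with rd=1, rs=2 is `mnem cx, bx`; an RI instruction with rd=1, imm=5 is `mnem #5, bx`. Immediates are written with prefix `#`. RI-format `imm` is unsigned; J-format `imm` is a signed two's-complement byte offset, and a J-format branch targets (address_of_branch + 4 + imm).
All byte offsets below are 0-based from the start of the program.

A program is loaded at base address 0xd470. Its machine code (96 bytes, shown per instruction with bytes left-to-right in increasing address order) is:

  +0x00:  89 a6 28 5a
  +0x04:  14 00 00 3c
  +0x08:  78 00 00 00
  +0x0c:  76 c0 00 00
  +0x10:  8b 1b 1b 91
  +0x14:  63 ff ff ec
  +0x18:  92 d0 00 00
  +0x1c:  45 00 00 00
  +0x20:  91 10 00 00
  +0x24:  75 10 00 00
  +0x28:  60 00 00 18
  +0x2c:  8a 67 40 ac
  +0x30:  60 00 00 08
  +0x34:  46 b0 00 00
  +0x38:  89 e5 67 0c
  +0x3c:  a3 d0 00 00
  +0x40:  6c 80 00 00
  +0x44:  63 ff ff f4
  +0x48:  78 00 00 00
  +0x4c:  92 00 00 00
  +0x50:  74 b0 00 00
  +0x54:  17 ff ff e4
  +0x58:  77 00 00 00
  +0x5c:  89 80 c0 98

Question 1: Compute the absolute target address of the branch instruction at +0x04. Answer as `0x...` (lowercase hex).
0xd4b4

@+04  big-endian(14 00 00 3c) = 0x1400003c
  opcode bits[31:26]=0x5: bra/J
  [25:0] imm=60 = #60
  target = base 0xd470 + off 0x04 + 4 + imm 60 = 0xd4b4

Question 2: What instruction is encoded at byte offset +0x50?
+0x50: 74 b0 00 00 ⇒ word 0x74b00000 (big)
  opcode bits[31:26]=0x1d: minus/RR
  rd@[25:23]=0x1 ⇒ bx
  rs@[22:20]=0x3 ⇒ dx

minus dx, bx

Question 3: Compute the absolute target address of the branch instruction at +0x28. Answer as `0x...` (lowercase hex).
0xd4b4

@+28  big-endian(60 00 00 18) = 0x60000018
  op=0x60000018>>26=0x18 ⇒ jz (J)
  [25:0] imm=24 = #24
  target = base 0xd470 + off 0x28 + 4 + imm 24 = 0xd4b4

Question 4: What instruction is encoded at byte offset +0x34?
[34] 46 b0 00 00 → 0x46b00000
  opcode bits[31:26]=0x11: str/RR
  [25:23] rd=5 = di
  [22:20] rs=3 = dx

str dx, di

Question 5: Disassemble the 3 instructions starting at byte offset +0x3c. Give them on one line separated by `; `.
off 0x3c: read a3 d0 00 00 as big → 0xa3d00000
  opcode bits[31:26]=0x28: and/RR
  [25:23] rd=7 = sp
  [22:20] rs=5 = di
off 0x40: read 6c 80 00 00 as big → 0x6c800000
  opcode bits[31:26]=0x1b: dec/R
  [25:23] rd=1 = bx
off 0x44: read 63 ff ff f4 as big → 0x63fffff4
  opcode bits[31:26]=0x18: jz/J
  [25:0] imm=67108852 (s26→-12) = #-12

and di, sp; dec bx; jz #-12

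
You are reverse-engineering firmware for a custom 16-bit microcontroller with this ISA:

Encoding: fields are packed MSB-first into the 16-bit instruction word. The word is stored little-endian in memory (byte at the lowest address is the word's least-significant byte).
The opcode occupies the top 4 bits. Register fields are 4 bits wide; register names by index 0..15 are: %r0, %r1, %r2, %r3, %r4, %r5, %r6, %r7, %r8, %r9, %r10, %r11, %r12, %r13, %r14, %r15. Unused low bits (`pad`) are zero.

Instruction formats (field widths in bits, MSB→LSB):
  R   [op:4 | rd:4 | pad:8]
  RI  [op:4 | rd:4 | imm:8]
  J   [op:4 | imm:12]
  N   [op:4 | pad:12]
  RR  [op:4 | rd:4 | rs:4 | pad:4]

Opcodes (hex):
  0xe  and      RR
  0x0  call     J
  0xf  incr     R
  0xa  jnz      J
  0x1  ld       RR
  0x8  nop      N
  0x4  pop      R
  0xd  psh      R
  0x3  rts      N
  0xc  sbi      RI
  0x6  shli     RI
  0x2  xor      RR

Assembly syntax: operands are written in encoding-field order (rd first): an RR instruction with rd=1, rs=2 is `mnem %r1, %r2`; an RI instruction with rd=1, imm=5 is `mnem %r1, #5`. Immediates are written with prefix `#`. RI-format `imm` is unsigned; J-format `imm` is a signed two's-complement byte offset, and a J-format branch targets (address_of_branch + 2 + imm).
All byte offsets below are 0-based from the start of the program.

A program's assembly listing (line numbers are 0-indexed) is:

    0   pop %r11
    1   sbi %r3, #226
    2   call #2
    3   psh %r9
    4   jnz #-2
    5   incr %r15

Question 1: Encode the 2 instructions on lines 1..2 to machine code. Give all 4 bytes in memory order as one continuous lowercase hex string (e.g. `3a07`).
L1: sbi op=0xc:4|rd=3:4|imm=226:8 ⇒ 0xc3e2 ⇒ little e2 c3
L2: call op=0x0:4|imm=2:12 ⇒ 0x0002 ⇒ little 02 00

e2c30200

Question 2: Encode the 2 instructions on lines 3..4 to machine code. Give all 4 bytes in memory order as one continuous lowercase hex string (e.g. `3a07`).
3. psh fields op=0xd:4|rd=9:4|pad=0:8 → word d900h → 00 d9
4. jnz fields op=0xa:4|imm=-2:12 → word affeh → fe af

00d9feaf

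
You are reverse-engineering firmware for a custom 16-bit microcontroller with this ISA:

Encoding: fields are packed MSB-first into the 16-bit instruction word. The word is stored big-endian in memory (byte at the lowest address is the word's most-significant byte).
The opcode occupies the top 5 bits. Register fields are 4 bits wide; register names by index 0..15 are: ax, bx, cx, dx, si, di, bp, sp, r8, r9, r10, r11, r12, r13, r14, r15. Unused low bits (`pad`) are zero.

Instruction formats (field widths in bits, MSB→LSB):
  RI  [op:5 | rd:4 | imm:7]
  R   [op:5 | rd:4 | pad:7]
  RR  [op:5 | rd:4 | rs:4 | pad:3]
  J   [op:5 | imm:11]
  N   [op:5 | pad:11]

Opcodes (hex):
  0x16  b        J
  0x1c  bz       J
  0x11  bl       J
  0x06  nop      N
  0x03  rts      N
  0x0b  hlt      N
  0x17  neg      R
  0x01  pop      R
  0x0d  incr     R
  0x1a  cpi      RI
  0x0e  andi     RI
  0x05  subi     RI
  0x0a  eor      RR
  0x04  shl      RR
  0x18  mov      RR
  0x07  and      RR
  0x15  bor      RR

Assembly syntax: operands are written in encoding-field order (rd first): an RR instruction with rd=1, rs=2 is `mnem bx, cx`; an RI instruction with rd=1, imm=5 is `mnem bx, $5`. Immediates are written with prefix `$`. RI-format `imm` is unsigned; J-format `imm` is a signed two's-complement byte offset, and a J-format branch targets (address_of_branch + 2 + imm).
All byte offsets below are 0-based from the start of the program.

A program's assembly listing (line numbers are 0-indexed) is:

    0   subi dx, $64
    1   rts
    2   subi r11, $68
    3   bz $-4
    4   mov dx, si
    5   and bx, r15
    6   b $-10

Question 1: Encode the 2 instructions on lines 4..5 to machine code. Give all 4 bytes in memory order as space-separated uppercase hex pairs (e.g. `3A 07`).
C1 A0 38 F8

L4: mov op=0x18:5|rd=3:4|rs=4:4|pad=0:3 ⇒ 0xc1a0 ⇒ big c1 a0
L5: and op=0x7:5|rd=1:4|rs=15:4|pad=0:3 ⇒ 0x38f8 ⇒ big 38 f8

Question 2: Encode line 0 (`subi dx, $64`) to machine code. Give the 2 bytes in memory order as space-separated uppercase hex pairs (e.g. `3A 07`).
L0: subi op=0x5:5|rd=3:4|imm=64:7 ⇒ 0x29c0 ⇒ big 29 c0

29 C0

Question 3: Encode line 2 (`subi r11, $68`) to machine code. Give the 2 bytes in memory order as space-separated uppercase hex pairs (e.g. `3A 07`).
2D C4

L2: subi op=0x5:5|rd=11:4|imm=68:7 ⇒ 0x2dc4 ⇒ big 2d c4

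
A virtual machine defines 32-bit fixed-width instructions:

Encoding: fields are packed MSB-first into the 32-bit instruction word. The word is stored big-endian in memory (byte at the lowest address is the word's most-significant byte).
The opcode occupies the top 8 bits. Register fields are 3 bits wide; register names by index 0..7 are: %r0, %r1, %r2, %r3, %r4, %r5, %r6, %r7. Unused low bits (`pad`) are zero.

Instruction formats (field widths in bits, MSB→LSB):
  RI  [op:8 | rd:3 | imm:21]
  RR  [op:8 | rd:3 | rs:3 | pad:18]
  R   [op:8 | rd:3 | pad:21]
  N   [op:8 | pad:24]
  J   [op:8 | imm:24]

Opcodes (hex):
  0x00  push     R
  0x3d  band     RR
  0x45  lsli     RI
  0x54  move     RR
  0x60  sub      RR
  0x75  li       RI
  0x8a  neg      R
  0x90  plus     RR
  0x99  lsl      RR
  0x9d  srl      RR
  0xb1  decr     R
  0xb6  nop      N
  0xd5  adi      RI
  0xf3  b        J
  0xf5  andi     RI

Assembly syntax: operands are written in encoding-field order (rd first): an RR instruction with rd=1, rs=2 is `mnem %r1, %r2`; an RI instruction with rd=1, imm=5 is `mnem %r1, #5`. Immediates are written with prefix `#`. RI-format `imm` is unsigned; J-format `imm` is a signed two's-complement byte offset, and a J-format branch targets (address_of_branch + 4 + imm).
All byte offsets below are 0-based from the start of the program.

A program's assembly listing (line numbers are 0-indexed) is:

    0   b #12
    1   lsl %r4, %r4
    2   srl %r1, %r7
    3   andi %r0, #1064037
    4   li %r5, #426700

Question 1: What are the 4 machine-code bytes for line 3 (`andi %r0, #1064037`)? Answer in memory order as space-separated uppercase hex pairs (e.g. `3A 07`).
F5 10 3C 65

L3: andi op=0xf5:8|rd=0:3|imm=1064037:21 ⇒ 0xf5103c65 ⇒ big f5 10 3c 65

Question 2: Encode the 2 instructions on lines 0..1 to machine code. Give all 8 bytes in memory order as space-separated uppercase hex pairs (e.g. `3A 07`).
F3 00 00 0C 99 90 00 00

L0: b op=0xf3:8|imm=12:24 ⇒ 0xf300000c ⇒ big f3 00 00 0c
L1: lsl op=0x99:8|rd=4:3|rs=4:3|pad=0:18 ⇒ 0x99900000 ⇒ big 99 90 00 00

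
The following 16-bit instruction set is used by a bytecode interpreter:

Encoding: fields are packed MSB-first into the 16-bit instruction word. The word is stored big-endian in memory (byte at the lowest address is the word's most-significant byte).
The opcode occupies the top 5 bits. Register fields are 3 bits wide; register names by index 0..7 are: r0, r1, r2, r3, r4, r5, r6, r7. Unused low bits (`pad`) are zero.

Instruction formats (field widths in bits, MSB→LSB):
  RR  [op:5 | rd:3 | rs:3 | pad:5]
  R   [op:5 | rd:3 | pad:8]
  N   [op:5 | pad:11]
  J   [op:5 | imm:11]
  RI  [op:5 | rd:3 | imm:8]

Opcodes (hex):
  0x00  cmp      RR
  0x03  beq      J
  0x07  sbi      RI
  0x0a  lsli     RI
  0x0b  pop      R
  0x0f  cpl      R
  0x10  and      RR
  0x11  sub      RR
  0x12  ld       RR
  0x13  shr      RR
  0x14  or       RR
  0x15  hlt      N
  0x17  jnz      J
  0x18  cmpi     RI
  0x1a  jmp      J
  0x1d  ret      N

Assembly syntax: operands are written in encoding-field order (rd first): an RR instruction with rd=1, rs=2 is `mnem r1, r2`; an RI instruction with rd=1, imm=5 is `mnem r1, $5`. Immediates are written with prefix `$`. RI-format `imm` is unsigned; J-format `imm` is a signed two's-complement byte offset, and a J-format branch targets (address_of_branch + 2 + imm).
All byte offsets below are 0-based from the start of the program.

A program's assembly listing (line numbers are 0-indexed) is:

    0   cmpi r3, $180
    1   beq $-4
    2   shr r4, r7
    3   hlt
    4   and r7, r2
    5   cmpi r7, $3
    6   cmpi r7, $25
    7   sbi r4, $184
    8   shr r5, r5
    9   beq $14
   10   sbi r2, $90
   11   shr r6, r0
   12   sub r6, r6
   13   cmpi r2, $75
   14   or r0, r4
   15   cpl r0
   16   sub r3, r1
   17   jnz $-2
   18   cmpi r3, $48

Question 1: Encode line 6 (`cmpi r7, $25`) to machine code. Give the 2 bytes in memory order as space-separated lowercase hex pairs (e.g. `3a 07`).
line 6 (cmpi): pack op=0x18:5|rd=7:3|imm=25:8 = 0xc719; big→ c7 19

c7 19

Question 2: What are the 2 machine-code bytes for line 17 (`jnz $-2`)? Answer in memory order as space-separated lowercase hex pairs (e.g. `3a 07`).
bf fe

L17: jnz op=0x17:5|imm=-2:11 ⇒ 0xbffe ⇒ big bf fe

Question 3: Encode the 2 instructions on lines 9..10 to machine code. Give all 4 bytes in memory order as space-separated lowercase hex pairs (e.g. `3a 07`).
L9: beq op=0x3:5|imm=14:11 ⇒ 0x180e ⇒ big 18 0e
L10: sbi op=0x7:5|rd=2:3|imm=90:8 ⇒ 0x3a5a ⇒ big 3a 5a

18 0e 3a 5a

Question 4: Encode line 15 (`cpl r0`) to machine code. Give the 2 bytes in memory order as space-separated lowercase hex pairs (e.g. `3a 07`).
78 00

L15: cpl op=0xf:5|rd=0:3|pad=0:8 ⇒ 0x7800 ⇒ big 78 00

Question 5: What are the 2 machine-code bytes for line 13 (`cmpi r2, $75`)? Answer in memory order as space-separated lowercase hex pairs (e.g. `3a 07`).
c2 4b

L13: cmpi op=0x18:5|rd=2:3|imm=75:8 ⇒ 0xc24b ⇒ big c2 4b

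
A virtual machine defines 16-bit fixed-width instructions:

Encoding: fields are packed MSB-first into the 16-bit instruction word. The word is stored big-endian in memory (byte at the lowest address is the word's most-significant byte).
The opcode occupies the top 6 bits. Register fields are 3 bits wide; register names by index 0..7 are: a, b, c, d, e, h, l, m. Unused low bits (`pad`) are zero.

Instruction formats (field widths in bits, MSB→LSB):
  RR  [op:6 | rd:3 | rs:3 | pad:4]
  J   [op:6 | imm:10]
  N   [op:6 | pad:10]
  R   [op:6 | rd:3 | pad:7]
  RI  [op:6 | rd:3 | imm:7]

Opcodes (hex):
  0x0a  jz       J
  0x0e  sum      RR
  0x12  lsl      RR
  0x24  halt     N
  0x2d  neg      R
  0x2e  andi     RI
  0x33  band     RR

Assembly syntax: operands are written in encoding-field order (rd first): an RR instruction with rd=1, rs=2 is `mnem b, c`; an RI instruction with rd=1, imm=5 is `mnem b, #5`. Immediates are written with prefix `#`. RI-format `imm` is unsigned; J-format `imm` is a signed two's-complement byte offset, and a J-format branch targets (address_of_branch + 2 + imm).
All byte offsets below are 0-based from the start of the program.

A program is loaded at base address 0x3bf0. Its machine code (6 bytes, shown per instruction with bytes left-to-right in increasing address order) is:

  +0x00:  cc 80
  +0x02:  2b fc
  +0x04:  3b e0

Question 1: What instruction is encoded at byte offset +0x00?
band b, a

[00] cc 80 → 0xcc80
  opcode bits[15:10]=0x33: band/RR
  rd@[9:7]=0x1 ⇒ b
  rs@[6:4]=0x0 ⇒ a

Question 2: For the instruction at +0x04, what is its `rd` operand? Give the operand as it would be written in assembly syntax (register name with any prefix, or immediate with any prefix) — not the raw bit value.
m

@+04  big-endian(3b e0) = 0x3be0
  top 6b → 0xe → sum [RR]
  [9:7] rd=7 = m
  [6:4] rs=6 = l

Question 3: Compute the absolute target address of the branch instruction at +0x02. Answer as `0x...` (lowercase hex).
@+02  big-endian(2b fc) = 0x2bfc
  top 6b → 0xa → jz [J]
  imm: (w>>0)&0x3ff=0x3fc (s10→-4) → #-4
  target = base 0x3bf0 + off 0x02 + 2 + imm -4 = 0x3bf0

0x3bf0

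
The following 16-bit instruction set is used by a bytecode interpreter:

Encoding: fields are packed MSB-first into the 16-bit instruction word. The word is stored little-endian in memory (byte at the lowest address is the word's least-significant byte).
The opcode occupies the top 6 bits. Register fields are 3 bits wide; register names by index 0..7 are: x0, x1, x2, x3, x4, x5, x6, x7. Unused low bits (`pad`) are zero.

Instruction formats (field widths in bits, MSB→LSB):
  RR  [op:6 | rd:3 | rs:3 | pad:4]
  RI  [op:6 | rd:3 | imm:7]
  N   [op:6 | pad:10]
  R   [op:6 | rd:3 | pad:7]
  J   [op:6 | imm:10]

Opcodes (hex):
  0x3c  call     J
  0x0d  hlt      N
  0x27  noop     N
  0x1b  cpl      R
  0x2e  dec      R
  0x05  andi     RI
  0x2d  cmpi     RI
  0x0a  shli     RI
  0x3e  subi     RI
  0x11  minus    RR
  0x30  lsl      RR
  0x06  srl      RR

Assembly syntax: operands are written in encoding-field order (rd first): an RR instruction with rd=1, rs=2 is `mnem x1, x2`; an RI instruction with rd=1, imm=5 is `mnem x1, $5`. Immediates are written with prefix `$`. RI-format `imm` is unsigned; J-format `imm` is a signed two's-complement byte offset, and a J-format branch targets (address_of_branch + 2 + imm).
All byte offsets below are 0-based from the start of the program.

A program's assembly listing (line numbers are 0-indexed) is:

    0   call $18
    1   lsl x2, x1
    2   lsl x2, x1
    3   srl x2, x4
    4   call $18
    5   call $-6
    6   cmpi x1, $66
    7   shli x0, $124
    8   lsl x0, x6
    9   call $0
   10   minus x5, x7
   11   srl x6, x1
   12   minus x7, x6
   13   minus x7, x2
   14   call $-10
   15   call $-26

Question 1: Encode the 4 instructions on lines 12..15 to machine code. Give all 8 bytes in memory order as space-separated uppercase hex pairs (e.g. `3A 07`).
line 12 (minus): pack op=0x11:6|rd=7:3|rs=6:3|pad=0:4 = 0x47e0; little→ e0 47
line 13 (minus): pack op=0x11:6|rd=7:3|rs=2:3|pad=0:4 = 0x47a0; little→ a0 47
line 14 (call): pack op=0x3c:6|imm=-10:10 = 0xf3f6; little→ f6 f3
line 15 (call): pack op=0x3c:6|imm=-26:10 = 0xf3e6; little→ e6 f3

E0 47 A0 47 F6 F3 E6 F3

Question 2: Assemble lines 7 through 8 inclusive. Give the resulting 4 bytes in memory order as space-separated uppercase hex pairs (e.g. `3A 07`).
7C 28 60 C0

7. shli fields op=0xa:6|rd=0:3|imm=124:7 → word 287ch → 7c 28
8. lsl fields op=0x30:6|rd=0:3|rs=6:3|pad=0:4 → word c060h → 60 c0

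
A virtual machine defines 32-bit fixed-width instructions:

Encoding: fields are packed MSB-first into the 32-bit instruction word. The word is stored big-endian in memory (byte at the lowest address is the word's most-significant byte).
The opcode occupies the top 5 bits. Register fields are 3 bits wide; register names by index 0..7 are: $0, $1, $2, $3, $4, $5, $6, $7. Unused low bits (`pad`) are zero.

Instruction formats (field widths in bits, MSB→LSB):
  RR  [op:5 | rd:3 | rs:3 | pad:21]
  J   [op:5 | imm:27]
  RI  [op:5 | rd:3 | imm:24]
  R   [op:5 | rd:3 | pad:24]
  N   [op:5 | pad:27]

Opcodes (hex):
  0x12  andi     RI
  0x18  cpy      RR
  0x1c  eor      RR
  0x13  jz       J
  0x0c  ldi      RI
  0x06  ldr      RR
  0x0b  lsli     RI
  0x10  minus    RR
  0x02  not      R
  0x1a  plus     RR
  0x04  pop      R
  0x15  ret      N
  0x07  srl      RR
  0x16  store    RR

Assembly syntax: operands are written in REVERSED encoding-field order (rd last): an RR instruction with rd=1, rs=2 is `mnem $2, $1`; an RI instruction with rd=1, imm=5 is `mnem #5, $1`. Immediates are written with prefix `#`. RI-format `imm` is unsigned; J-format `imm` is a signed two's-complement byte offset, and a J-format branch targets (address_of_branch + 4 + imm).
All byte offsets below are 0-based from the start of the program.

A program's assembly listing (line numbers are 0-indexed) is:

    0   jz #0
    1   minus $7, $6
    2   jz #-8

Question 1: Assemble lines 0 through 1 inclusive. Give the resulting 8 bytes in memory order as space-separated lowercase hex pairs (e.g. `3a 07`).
line 0 (jz): pack op=0x13:5|imm=0:27 = 0x98000000; big→ 98 00 00 00
line 1 (minus): pack op=0x10:5|rd=6:3|rs=7:3|pad=0:21 = 0x86e00000; big→ 86 e0 00 00

98 00 00 00 86 e0 00 00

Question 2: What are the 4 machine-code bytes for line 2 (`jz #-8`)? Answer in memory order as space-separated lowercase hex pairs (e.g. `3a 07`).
L2: jz op=0x13:5|imm=-8:27 ⇒ 0x9ffffff8 ⇒ big 9f ff ff f8

9f ff ff f8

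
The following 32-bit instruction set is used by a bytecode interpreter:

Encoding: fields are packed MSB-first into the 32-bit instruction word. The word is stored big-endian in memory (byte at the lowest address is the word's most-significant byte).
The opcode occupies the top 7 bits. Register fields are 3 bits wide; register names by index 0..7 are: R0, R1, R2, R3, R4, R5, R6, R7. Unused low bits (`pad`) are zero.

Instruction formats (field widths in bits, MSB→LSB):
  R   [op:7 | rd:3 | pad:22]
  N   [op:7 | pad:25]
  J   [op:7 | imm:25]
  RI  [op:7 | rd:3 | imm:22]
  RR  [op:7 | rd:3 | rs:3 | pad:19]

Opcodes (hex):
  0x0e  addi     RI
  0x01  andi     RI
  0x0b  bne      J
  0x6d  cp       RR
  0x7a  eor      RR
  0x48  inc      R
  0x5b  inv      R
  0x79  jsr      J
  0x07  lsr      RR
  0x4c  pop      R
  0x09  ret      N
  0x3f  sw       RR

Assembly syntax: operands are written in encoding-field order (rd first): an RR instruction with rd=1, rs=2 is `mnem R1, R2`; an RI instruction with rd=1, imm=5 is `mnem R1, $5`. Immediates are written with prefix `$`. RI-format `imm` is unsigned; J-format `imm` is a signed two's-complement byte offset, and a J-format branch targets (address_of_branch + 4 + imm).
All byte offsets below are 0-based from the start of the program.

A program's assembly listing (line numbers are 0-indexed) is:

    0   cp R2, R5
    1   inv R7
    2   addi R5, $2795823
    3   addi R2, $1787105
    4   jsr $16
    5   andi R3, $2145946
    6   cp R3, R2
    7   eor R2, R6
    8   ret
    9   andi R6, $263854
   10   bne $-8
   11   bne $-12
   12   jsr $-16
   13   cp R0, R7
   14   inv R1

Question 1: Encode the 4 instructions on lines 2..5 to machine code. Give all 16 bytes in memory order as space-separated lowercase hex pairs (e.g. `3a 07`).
line 2 (addi): pack op=0xe:7|rd=5:3|imm=2795823:22 = 0x1d6aa92f; big→ 1d 6a a9 2f
line 3 (addi): pack op=0xe:7|rd=2:3|imm=1787105:22 = 0x1c9b44e1; big→ 1c 9b 44 e1
line 4 (jsr): pack op=0x79:7|imm=16:25 = 0xf2000010; big→ f2 00 00 10
line 5 (andi): pack op=0x1:7|rd=3:3|imm=2145946:22 = 0x02e0be9a; big→ 02 e0 be 9a

1d 6a a9 2f 1c 9b 44 e1 f2 00 00 10 02 e0 be 9a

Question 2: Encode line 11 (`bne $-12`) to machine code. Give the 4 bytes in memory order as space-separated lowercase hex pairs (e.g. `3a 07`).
L11: bne op=0xb:7|imm=-12:25 ⇒ 0x17fffff4 ⇒ big 17 ff ff f4

17 ff ff f4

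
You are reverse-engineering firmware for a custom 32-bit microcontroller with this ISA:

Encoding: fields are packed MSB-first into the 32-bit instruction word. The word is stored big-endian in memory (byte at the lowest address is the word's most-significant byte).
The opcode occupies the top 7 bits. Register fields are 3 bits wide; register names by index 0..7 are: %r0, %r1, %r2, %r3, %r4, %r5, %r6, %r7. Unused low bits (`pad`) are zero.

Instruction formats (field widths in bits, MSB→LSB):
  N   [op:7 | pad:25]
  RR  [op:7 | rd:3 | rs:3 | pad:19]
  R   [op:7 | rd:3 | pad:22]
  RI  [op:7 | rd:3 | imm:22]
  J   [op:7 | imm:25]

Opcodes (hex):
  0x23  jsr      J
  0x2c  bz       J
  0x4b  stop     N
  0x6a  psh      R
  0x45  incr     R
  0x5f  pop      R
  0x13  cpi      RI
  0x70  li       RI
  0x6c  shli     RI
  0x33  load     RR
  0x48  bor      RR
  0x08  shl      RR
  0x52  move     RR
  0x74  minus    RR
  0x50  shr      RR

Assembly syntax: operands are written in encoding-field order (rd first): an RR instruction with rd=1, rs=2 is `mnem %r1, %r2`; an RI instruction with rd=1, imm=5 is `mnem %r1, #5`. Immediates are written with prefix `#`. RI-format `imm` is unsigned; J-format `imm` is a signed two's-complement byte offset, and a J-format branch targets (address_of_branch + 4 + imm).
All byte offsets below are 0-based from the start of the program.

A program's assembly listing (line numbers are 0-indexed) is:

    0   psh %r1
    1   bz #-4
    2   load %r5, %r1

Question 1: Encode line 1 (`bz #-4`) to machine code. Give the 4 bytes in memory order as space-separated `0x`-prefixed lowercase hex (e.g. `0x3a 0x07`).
0x59 0xff 0xff 0xfc

1. bz fields op=0x2c:7|imm=-4:25 → word 59fffffch → 59 ff ff fc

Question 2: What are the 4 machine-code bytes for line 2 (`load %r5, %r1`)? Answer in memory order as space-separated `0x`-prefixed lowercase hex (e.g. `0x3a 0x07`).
0x67 0x48 0x00 0x00

L2: load op=0x33:7|rd=5:3|rs=1:3|pad=0:19 ⇒ 0x67480000 ⇒ big 67 48 00 00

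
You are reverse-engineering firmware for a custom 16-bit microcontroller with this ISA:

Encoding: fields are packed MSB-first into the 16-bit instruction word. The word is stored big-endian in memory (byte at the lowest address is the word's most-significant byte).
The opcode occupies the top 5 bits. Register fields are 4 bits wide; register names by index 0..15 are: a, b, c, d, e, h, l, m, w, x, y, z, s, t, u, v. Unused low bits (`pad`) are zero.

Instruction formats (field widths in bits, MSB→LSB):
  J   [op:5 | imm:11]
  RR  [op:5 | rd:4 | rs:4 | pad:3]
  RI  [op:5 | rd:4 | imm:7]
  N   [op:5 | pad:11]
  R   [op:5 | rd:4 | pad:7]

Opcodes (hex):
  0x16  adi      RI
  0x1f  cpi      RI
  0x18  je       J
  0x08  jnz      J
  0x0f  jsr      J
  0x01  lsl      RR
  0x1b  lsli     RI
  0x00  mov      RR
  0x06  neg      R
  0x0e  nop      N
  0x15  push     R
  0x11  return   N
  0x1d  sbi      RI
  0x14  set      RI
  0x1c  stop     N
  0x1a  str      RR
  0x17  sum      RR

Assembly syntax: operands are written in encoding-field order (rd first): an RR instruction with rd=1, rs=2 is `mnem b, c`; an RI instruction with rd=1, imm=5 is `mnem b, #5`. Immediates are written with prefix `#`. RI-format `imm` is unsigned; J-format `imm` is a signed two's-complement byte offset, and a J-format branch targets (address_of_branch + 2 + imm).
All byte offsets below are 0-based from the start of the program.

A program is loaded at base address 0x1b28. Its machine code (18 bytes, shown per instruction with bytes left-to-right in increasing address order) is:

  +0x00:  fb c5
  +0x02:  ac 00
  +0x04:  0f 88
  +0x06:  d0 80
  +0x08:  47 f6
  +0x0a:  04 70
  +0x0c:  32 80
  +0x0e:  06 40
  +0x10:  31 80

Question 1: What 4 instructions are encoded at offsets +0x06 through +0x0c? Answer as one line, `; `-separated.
+0x06: d0 80 ⇒ word 0xd080 (big)
  top 5b → 0x1a → str [RR]
  rd@[10:7]=0x1 ⇒ b
  rs@[6:3]=0x0 ⇒ a
+0x08: 47 f6 ⇒ word 0x47f6 (big)
  top 5b → 0x8 → jnz [J]
  imm@[10:0]=0x7f6 (s11→-10) ⇒ #-10
+0x0a: 04 70 ⇒ word 0x0470 (big)
  top 5b → 0x0 → mov [RR]
  rd@[10:7]=0x8 ⇒ w
  rs@[6:3]=0xe ⇒ u
+0x0c: 32 80 ⇒ word 0x3280 (big)
  top 5b → 0x6 → neg [R]
  rd@[10:7]=0x5 ⇒ h

str b, a; jnz #-10; mov w, u; neg h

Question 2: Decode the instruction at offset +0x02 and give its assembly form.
+0x02: ac 00 ⇒ word 0xac00 (big)
  opcode bits[15:11]=0x15: push/R
  rd: (w>>7)&0xf=0x8 → w

push w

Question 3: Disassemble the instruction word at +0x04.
[04] 0f 88 → 0x0f88
  op=0x0f88>>11=0x1 ⇒ lsl (RR)
  [10:7] rd=15 = v
  [6:3] rs=1 = b

lsl v, b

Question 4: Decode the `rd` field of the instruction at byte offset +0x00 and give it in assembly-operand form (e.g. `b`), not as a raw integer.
m

off 0x00: read fb c5 as big → 0xfbc5
  top 5b → 0x1f → cpi [RI]
  rd@[10:7]=0x7 ⇒ m
  imm@[6:0]=0x45 ⇒ #69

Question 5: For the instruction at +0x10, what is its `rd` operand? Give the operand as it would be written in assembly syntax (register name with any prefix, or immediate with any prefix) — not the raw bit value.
d

[10] 31 80 → 0x3180
  op=0x3180>>11=0x6 ⇒ neg (R)
  [10:7] rd=3 = d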